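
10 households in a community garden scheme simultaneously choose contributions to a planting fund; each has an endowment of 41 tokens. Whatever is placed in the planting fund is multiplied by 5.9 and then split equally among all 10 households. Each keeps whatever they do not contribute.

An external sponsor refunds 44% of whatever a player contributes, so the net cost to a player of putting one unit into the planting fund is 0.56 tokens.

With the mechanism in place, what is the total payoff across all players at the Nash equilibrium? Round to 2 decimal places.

2599.40 tokens

With the mechanism, a contributed unit returns (5.9/10) / 0.56 = 1.0536 per unit of net cost to the contributor — now above 1 — so contributing fully is weakly dominant for every player.
So the Nash equilibrium is full contribution by all 10; the group earns 10 × (41 × 0.44 + 5.9 × 41) = 2599.40.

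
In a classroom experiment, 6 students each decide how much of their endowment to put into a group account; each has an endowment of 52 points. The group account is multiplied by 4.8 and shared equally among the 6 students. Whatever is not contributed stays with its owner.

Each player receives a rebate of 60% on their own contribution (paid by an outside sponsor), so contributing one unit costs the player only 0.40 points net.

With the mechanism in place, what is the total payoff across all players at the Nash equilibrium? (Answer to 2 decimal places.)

With the mechanism, a contributed unit returns (4.8/6) / 0.40 = 2.0000 per unit of net cost to the contributor — now above 1 — so contributing fully is weakly dominant for every player.
At the Nash equilibrium everyone contributes 52. Group total payoff = 6 × (52 × 0.60 + 4.8 × 52) = 1684.80.

1684.80 points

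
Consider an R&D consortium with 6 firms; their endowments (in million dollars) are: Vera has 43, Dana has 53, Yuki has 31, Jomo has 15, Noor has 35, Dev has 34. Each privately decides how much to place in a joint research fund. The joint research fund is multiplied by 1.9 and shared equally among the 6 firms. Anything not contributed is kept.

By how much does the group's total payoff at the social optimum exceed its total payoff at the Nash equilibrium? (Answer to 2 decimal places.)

The private return per contributed unit is 1.9/6 = 0.3167 < 1 for every player regardless of endowment, so the Nash equilibrium is zero contribution and the group total is Σ E_j = 43 + 53 + 31 + 15 + 35 + 34 = 211.
Each contributed unit returns 1.900 to the group, so the social optimum is full contribution by everyone: group total = 1.900 × 211 = 400.90.
Efficiency loss = (1.900 − 1) × 211 = 189.90.

189.90 million dollars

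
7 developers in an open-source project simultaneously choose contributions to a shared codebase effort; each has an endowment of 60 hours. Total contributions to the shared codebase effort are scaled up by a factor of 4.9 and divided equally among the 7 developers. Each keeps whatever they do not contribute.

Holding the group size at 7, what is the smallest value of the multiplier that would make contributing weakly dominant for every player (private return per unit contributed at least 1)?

A contributed unit returns (multiplier)/7 to its contributor.
This reaches 1 exactly when the multiplier is 7.

7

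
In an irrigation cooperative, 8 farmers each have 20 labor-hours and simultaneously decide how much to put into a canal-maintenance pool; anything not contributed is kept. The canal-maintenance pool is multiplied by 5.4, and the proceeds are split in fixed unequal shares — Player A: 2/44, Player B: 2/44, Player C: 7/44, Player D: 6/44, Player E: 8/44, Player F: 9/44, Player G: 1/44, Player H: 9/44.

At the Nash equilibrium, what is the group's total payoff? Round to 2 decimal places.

Each unit j contributes comes back to j as 5.4 × (j's share), so j prefers to contribute only if that share exceeds 1/5.4 = 0.1852; otherwise keeping the unit dominates.
Player F and Player H clear that bar, contributing 20 each; the remaining 6 contribute 0. Total contributed: 40.
The canal-maintenance pool pays out 5.4 × 40 = 216.00 in total (split across the unequal shares, but the aggregate is all that matters for the group sum).
The 6 free-riders keep 20 each, adding 120. Group total = 120 + 216.00 = 336.00.

336.00 labor-hours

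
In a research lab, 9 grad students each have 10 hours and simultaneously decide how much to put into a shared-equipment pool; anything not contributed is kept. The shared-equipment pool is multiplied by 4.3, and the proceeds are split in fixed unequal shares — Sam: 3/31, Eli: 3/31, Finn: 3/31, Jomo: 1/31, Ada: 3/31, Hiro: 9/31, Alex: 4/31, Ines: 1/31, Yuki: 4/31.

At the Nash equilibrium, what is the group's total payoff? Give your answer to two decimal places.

123.00 hours

A player with share s gets back 4.3·s per unit contributed, so full contribution is dominant for anyone with s > 1/4.3 = 0.2326 and zero contribution is dominant for anyone below.
Only Hiro (9/31) clears that bar, contributing 10; the remaining 8 contribute 0. Total contributed: 10.
The shared-equipment pool pays out 4.3 × 10 = 43.00 in total (split across the unequal shares, but the aggregate is all that matters for the group sum).
The 8 free-riders keep 10 each, adding 80. Group total = 80 + 43.00 = 123.00.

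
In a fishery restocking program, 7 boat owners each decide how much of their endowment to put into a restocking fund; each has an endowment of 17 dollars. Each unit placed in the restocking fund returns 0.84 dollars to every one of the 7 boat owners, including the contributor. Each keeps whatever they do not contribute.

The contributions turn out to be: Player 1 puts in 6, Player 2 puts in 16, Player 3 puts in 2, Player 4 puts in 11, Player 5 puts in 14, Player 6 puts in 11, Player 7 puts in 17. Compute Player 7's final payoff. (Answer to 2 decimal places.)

64.68 dollars

Total contributed: 6 + 16 + 2 + 11 + 14 + 11 + 17 = 77.
Each receives 0.84 × 77 = 64.68 from the restocking fund.
Player 7 keeps 17 − 17 = 0, so Player 7's payoff is 0 + 64.68 = 64.68.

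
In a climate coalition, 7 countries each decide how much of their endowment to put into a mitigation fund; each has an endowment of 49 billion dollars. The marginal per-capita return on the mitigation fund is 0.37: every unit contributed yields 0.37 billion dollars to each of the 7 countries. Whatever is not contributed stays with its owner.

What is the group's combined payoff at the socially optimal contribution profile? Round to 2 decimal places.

Each contributed unit returns 2.590 to the group as a whole (0.37 to each of 7 players), which exceeds 1, so the social optimum is full contribution: group total = 2.590 × 343 = 888.37.

888.37 billion dollars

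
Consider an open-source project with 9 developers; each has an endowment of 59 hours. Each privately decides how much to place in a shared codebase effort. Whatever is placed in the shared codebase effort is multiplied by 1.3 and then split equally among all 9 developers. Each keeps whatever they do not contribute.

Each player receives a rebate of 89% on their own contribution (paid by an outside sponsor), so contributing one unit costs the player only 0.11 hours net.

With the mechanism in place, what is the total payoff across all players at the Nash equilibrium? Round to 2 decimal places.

1162.89 hours

With the mechanism, a contributed unit returns (1.3/9) / 0.11 = 1.3131 per unit of net cost to the contributor — now above 1 — so contributing fully is weakly dominant for every player.
At the Nash equilibrium everyone contributes 59. Group total payoff = 9 × (59 × 0.89 + 1.3 × 59) = 1162.89.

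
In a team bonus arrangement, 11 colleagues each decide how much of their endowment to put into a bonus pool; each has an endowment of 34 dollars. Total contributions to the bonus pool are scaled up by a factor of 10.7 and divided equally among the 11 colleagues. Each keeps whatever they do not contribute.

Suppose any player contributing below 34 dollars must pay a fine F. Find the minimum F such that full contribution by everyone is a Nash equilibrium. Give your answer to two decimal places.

0.93 dollars

Given the others contribute fully, the best deviation is to contribute 0 (any partial contribution still incurs the fine and gives up units whose private return 0.9727 is below 1).
Deviating from 34 to 0 saves 34 dollars but forfeits the deviator's share of the drop in the bonus pool: 10.7/11 × 34 = 33.07.
So the deviation gain is 34 − 33.07 = 0.93, and the fine must be at least 0.93 dollars to wipe it out.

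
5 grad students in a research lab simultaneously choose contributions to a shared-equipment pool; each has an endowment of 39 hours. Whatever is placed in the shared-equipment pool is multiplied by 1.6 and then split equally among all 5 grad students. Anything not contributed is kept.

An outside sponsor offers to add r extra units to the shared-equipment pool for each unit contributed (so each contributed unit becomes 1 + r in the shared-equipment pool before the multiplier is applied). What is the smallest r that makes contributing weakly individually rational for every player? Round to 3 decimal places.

2.125

With matching at rate r, one contributed unit becomes (1 + r) in the shared-equipment pool and returns 1.6 × (1 + r) / 5 to the contributor.
Setting this equal to 1: 1 + r = 5/1.6 = 3.1250.
So the minimum matching rate is r = 3.1250 − 1 = 2.125.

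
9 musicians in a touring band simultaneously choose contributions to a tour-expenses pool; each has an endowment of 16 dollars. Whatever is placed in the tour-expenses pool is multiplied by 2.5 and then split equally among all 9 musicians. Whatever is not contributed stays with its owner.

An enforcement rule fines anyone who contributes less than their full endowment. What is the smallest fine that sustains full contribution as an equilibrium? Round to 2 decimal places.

11.56 dollars

Given the others contribute fully, the best deviation is to contribute 0 (any partial contribution still incurs the fine and gives up units whose private return 0.2778 is below 1).
Deviating from 16 to 0 saves 16 dollars but forfeits the deviator's share of the drop in the tour-expenses pool: 2.5/9 × 16 = 4.44.
So the deviation gain is 16 − 4.44 = 11.56, and the fine must be at least 11.56 dollars to wipe it out.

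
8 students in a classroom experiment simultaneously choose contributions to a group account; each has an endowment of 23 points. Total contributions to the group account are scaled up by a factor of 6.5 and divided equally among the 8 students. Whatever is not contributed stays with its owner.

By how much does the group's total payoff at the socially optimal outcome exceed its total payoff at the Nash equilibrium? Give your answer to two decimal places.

Each contributed unit returns 6.5/8 = 0.8125 to its contributor — below 1 — so contributing 0 is dominant for every player. At the Nash equilibrium everyone keeps their 23, and the group total is 8 × 23 = 184.
Each contributed unit returns 6.500 to the group as a whole (0.8125 to each of 8 players), which exceeds 1, so the social optimum is full contribution: group total = 6.500 × 184 = 1196.00.
Efficiency loss = 1196.00 − 184 = 1012.00.

1012.00 points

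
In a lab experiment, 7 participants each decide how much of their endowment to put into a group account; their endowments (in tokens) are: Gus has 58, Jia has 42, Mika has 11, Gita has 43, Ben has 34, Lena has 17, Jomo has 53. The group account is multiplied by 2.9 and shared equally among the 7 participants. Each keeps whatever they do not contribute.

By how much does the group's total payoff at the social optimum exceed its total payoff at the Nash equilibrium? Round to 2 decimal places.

490.20 tokens

The private return per contributed unit is 2.9/7 = 0.4143 < 1 for every player regardless of endowment, so the Nash equilibrium is zero contribution and the group total is Σ E_j = 58 + 42 + 11 + 43 + 34 + 17 + 53 = 258.
Each contributed unit returns 2.900 to the group, so the social optimum is full contribution by everyone: group total = 2.900 × 258 = 748.20.
Efficiency loss = (2.900 − 1) × 258 = 490.20.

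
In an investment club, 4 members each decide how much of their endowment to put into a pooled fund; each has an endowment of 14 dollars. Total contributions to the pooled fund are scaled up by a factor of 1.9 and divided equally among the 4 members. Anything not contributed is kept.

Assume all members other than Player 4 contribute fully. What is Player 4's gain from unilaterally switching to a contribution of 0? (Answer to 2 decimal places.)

Switching from a contribution of 14 to 0 lets Player 4 keep an extra 14 dollars, but lowers the pooled fund by 14, which costs Player 4 their own share of that drop: 1.9/4 × 14 = 6.65.
Net gain = 14 − 6.65 = 7.35. The private return per contributed unit (0.4750) is below 1, so free-riding is indeed the best response regardless of what the others do.

7.35 dollars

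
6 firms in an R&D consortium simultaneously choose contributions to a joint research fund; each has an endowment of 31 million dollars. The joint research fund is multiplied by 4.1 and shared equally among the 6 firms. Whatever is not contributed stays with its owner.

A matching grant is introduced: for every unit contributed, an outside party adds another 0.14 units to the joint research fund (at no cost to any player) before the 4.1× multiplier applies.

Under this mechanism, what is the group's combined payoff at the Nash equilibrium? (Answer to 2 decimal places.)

186.00 million dollars

The effective private return is 4.1 × 1.14 / 6 = 0.7790, which is still under 1, so the mechanism doesn't change anyone's dominant strategy: zero contribution.
Everyone keeps their endowment and the group total is 6 × 31 = 186.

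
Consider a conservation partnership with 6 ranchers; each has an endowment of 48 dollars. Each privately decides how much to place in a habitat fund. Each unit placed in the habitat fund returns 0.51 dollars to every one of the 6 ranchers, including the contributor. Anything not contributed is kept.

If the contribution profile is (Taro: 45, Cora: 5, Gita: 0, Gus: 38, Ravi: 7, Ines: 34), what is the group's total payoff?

553.74 dollars

Total contributed: 45 + 5 + 0 + 38 + 7 + 34 = 129; total kept: 6 × 48 − 129 = 159.
The habitat fund pays out 0.51 × 6 × 129 = 394.74 in aggregate.
Group total = 159 + 394.74 = 553.74.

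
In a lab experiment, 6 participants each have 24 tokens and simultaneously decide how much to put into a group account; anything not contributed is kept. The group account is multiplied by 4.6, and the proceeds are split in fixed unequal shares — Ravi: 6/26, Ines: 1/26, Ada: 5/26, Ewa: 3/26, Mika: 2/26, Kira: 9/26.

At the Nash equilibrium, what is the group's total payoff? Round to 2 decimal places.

316.80 tokens

For player j, contributing a unit is worthwhile iff 4.6 × (j's share) ≥ 1, i.e. iff j's share is at least 0.2174.
The shares above 0.2174 belong to Ravi and Kira, contributing 24 each; the remaining 4 contribute 0. Total contributed: 48.
The group account pays out 4.6 × 48 = 220.80 in total (split across the unequal shares, but the aggregate is all that matters for the group sum).
The 4 free-riders keep 24 each, adding 96. Group total = 96 + 220.80 = 316.80.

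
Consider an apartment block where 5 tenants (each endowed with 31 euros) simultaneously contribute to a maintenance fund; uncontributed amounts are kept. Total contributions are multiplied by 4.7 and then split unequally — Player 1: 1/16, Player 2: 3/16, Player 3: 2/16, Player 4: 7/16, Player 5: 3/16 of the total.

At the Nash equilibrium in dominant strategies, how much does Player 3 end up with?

49.21 euros

Each unit j contributes comes back to j as 4.7 × (j's share), so j prefers to contribute only if that share exceeds 1/4.7 = 0.2128; otherwise keeping the unit dominates.
The only share above 0.2128 is Player 4's 7/16, contributing 31; the remaining 4 contribute 0. Total contributed: 31.
Player 3 keeps 31 and receives 4.7 × 31 × 2/16 = 18.21 from the maintenance fund, for a payoff of 49.21.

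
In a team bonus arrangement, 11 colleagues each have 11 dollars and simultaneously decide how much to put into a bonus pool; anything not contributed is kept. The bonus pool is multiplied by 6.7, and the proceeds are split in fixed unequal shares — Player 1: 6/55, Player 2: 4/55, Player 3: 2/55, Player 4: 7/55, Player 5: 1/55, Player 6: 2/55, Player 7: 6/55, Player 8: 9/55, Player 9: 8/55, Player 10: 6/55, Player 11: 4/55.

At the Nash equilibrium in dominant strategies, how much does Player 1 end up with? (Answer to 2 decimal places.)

19.04 dollars

Player j's private return per contributed unit is 6.7 × (j's share). Contributing is weakly dominant for j when that share is at least 1/6.7 = 0.1493, and contributing 0 is dominant otherwise.
The only share above 0.1493 is Player 8's 9/55, contributing 11; the remaining 10 contribute 0. Total contributed: 11.
Player 1 keeps 11 and receives 6.7 × 11 × 6/55 = 8.04 from the bonus pool, for a payoff of 19.04.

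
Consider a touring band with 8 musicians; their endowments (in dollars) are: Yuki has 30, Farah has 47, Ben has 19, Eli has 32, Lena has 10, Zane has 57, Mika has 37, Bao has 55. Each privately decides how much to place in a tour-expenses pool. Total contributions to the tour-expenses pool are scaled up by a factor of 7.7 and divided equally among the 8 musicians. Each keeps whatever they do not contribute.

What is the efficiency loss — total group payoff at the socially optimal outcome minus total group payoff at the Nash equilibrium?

1922.90 dollars

The private return per contributed unit is 7.7/8 = 0.9625 < 1 for every player regardless of endowment, so the Nash equilibrium is zero contribution and the group total is Σ E_j = 30 + 47 + 19 + 32 + 10 + 57 + 37 + 55 = 287.
Each contributed unit returns 7.700 to the group, so the social optimum is full contribution by everyone: group total = 7.700 × 287 = 2209.90.
Efficiency loss = (7.700 − 1) × 287 = 1922.90.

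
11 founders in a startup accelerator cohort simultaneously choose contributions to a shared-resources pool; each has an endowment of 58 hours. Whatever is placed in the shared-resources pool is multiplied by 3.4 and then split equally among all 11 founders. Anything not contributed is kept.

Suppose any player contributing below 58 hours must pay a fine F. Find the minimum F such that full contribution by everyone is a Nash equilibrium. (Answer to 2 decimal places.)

Given the others contribute fully, the best deviation is to contribute 0 (any partial contribution still incurs the fine and gives up units whose private return 0.3091 is below 1).
Deviating from 58 to 0 saves 58 hours but forfeits the deviator's share of the drop in the shared-resources pool: 3.4/11 × 58 = 17.93.
So the deviation gain is 58 − 17.93 = 40.07, and the fine must be at least 40.07 hours to wipe it out.

40.07 hours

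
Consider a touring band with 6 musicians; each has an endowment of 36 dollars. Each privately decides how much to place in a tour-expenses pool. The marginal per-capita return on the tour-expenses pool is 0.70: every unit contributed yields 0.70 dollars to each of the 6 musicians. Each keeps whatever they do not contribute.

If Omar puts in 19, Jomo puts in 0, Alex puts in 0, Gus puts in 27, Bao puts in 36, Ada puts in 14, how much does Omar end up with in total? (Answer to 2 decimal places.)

Total contributed: 19 + 0 + 0 + 27 + 36 + 14 = 96.
Each receives 0.70 × 96 = 67.20 from the tour-expenses pool.
Omar keeps 36 − 19 = 17, so Omar's payoff is 17 + 67.20 = 84.20.

84.20 dollars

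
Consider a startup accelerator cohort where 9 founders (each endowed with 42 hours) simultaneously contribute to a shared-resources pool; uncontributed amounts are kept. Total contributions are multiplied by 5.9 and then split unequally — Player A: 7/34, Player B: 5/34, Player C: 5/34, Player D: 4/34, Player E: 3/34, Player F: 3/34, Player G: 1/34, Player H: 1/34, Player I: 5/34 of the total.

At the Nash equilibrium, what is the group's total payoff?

583.80 hours

Player j's private return per contributed unit is 5.9 × (j's share). Contributing is weakly dominant for j when that share is at least 1/5.9 = 0.1695, and contributing 0 is dominant otherwise.
The only share above 0.1695 is Player A's 7/34, contributing 42; the remaining 8 contribute 0. Total contributed: 42.
The shared-resources pool pays out 5.9 × 42 = 247.80 in total (split across the unequal shares, but the aggregate is all that matters for the group sum).
The 8 free-riders keep 42 each, adding 336. Group total = 336 + 247.80 = 583.80.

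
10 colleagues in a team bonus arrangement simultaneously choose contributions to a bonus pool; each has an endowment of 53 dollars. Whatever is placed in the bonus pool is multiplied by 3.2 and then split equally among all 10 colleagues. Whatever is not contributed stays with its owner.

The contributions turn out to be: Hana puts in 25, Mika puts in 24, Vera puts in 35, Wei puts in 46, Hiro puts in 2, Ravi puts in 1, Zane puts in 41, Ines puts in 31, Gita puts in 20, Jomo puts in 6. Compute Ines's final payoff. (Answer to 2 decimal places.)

95.92 dollars

Total contributed: 25 + 24 + 35 + 46 + 2 + 1 + 41 + 31 + 20 + 6 = 231.
Each receives 3.2 × 231 / 10 = 73.92 from the bonus pool.
Ines keeps 53 − 31 = 22, so Ines's payoff is 22 + 73.92 = 95.92.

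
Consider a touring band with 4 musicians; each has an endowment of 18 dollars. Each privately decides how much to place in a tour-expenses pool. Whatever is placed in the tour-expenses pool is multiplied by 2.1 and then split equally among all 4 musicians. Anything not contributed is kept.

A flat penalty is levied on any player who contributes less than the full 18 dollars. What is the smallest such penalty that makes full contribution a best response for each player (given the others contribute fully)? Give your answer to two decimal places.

Given the others contribute fully, the best deviation is to contribute 0 (any partial contribution still incurs the fine and gives up units whose private return 0.5250 is below 1).
Deviating from 18 to 0 saves 18 dollars but forfeits the deviator's share of the drop in the tour-expenses pool: 2.1/4 × 18 = 9.45.
So the deviation gain is 18 − 9.45 = 8.55, and the fine must be at least 8.55 dollars to wipe it out.

8.55 dollars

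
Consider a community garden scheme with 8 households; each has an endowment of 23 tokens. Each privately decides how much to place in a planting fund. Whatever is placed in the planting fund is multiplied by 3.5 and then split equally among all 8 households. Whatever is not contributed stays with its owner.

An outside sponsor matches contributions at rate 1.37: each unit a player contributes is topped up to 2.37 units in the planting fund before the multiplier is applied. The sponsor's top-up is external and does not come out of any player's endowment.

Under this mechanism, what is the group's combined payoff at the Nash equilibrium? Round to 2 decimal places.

1526.28 tokens

Under the mechanism each unit contributed yields 3.5 × 2.37 / 8 = 1.0369 back to its contributor per unit of net cost, which exceeds 1, making full contribution the dominant choice for everyone.
So the Nash equilibrium is full contribution by all 8; the group earns 3.5 × 2.37 × 184 = 1526.28.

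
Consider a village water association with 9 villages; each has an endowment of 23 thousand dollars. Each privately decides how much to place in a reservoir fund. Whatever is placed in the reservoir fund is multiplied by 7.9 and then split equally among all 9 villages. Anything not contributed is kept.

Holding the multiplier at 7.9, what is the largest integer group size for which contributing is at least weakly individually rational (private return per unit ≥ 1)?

7

Private return per unit is 7.9/(group size), which is ≥ 1 whenever the group size is ≤ 7.9.
The largest such integer is 7.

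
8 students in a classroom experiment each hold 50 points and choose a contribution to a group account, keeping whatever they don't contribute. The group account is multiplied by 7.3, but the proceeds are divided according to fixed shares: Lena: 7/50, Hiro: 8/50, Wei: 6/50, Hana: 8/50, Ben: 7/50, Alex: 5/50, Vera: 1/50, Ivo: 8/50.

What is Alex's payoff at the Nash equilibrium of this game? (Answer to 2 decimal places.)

232.50 points

Player j's private return per contributed unit is 7.3 × (j's share). Contributing is weakly dominant for j when that share is at least 1/7.3 = 0.1370, and contributing 0 is dominant otherwise.
The shares above 0.1370 belong to Lena, Hiro, Hana, Ben and Ivo, contributing 50 each; the remaining 3 contribute 0. Total contributed: 250.
Alex keeps 50 and receives 7.3 × 250 × 5/50 = 182.50 from the group account, for a payoff of 232.50.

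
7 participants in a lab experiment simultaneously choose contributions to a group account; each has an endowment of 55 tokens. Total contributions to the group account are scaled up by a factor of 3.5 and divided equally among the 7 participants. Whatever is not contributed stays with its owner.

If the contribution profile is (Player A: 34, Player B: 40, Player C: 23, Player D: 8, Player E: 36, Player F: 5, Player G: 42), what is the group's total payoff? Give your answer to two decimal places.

Total contributed: 34 + 40 + 23 + 8 + 36 + 5 + 42 = 188; total kept: 7 × 55 − 188 = 197.
The group account pays out 3.5 × 188 = 658.00 in aggregate.
Group total = 197 + 658.00 = 855.00.

855.00 tokens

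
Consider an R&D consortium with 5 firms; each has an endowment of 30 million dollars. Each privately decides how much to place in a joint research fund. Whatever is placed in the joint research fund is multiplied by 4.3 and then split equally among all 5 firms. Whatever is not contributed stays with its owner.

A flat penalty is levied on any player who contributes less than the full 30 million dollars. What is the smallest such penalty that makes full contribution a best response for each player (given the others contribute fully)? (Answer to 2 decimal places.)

Given the others contribute fully, the best deviation is to contribute 0 (any partial contribution still incurs the fine and gives up units whose private return 0.8600 is below 1).
Deviating from 30 to 0 saves 30 million dollars but forfeits the deviator's share of the drop in the joint research fund: 4.3/5 × 30 = 25.80.
So the deviation gain is 30 − 25.80 = 4.20, and the fine must be at least 4.20 million dollars to wipe it out.

4.20 million dollars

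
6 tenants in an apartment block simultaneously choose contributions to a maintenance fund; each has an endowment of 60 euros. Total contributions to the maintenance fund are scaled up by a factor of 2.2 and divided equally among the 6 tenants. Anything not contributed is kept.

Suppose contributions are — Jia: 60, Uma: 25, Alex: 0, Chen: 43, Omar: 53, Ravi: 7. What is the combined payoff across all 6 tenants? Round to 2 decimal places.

Total contributed: 60 + 25 + 0 + 43 + 53 + 7 = 188; total kept: 6 × 60 − 188 = 172.
The maintenance fund pays out 2.2 × 188 = 413.60 in aggregate.
Group total = 172 + 413.60 = 585.60.

585.60 euros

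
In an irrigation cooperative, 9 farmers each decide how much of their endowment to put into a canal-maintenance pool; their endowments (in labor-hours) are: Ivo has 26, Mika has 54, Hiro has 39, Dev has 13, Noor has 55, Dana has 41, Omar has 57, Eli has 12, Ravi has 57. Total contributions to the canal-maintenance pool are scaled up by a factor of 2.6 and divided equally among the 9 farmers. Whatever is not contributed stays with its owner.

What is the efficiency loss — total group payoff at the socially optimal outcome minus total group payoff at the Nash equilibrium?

The private return per contributed unit is 2.6/9 = 0.2889 < 1 for every player regardless of endowment, so the Nash equilibrium is zero contribution and the group total is Σ E_j = 26 + 54 + 39 + 13 + 55 + 41 + 57 + 12 + 57 = 354.
Each contributed unit returns 2.600 to the group, so the social optimum is full contribution by everyone: group total = 2.600 × 354 = 920.40.
Efficiency loss = (2.600 − 1) × 354 = 566.40.

566.40 labor-hours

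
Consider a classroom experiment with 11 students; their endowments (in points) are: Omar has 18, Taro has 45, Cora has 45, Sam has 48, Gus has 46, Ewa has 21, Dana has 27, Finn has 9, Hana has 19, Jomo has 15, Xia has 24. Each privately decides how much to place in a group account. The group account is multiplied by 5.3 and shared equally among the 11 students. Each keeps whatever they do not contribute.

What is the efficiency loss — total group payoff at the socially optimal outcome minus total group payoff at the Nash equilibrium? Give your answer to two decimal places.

1363.10 points

The private return per contributed unit is 5.3/11 = 0.4818 < 1 for every player regardless of endowment, so the Nash equilibrium is zero contribution and the group total is Σ E_j = 18 + 45 + 45 + 48 + 46 + 21 + 27 + 9 + 19 + 15 + 24 = 317.
Each contributed unit returns 5.300 to the group, so the social optimum is full contribution by everyone: group total = 5.300 × 317 = 1680.10.
Efficiency loss = (5.300 − 1) × 317 = 1363.10.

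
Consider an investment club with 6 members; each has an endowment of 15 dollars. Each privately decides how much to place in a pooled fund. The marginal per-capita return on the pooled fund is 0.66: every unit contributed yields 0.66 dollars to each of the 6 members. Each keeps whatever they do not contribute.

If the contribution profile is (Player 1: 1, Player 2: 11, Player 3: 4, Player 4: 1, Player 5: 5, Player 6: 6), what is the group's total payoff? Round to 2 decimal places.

Total contributed: 1 + 11 + 4 + 1 + 5 + 6 = 28; total kept: 6 × 15 − 28 = 62.
The pooled fund pays out 0.66 × 6 × 28 = 110.88 in aggregate.
Group total = 62 + 110.88 = 172.88.

172.88 dollars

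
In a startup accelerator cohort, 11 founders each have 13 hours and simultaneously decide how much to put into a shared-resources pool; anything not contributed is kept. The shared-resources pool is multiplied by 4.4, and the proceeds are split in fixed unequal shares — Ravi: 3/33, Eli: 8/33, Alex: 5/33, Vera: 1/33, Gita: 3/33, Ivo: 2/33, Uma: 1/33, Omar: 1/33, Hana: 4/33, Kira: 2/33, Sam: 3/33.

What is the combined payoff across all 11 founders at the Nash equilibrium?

A player with share s gets back 4.4·s per unit contributed, so full contribution is dominant for anyone with s > 1/4.4 = 0.2273 and zero contribution is dominant for anyone below.
Eli alone (share 8/33) is above the threshold, contributing 13; the remaining 10 contribute 0. Total contributed: 13.
The shared-resources pool pays out 4.4 × 13 = 57.20 in total (split across the unequal shares, but the aggregate is all that matters for the group sum).
The 10 free-riders keep 13 each, adding 130. Group total = 130 + 57.20 = 187.20.

187.20 hours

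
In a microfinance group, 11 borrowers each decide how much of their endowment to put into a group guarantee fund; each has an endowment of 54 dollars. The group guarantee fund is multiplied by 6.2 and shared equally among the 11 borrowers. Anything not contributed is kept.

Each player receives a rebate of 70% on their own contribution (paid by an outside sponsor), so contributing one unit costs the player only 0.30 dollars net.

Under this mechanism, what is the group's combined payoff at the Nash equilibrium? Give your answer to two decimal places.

The effective private return per unit is now (6.2/11) / 0.30 = 1.8788 > 1, so every player's dominant strategy flips to full contribution.
So the Nash equilibrium is full contribution by all 11; the group earns 11 × (54 × 0.70 + 6.2 × 54) = 4098.60.

4098.60 dollars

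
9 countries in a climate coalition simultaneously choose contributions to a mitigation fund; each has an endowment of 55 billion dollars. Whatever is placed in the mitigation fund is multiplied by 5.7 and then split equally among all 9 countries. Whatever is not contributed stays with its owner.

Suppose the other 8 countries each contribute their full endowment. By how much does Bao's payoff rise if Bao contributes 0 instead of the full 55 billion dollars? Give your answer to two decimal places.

Switching from a contribution of 55 to 0 lets Bao keep an extra 55 billion dollars, but lowers the mitigation fund by 55, which costs Bao their own share of that drop: 5.7/9 × 55 = 34.83.
Net gain = 55 − 34.83 = 20.17. The private return per contributed unit (0.6333) is below 1, so free-riding is indeed the best response regardless of what the others do.

20.17 billion dollars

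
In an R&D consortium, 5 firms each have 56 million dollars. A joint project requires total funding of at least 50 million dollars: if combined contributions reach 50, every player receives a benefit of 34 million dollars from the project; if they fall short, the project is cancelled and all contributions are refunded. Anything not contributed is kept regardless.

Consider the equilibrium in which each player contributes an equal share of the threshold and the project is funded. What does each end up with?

80 million dollars

Equal share of the threshold: 50/5 = 10.
At this profile no one gains by cutting their contribution: any cut drops the total below 50, the project is cancelled, contributions are refunded, and the deviator ends with 56, which is less than 56 − 10 + 34 = 80. Contributing more than 10 just wastes the excess. So contributing exactly 10 is a best response.
Each player's payoff: 56 − 10 + 34 = 80.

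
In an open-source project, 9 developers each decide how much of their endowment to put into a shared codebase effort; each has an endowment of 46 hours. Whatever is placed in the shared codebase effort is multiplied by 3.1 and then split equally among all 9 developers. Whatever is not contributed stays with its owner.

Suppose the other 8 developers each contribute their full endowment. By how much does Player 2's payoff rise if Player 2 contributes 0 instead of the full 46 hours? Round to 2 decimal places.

Switching from a contribution of 46 to 0 lets Player 2 keep an extra 46 hours, but lowers the shared codebase effort by 46, which costs Player 2 their own share of that drop: 3.1/9 × 46 = 15.84.
Net gain = 46 − 15.84 = 30.16. The private return per contributed unit (0.3444) is below 1, so free-riding is indeed the best response regardless of what the others do.

30.16 hours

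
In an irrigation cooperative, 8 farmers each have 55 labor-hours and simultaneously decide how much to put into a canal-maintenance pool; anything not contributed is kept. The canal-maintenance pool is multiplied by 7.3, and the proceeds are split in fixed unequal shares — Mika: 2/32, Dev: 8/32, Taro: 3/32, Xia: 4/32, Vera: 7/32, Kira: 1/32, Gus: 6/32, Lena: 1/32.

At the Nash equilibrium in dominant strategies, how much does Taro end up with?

For player j, contributing a unit is worthwhile iff 7.3 × (j's share) ≥ 1, i.e. iff j's share is at least 0.1370.
Dev, Vera and Gus clear that bar, contributing 55 each; the remaining 5 contribute 0. Total contributed: 165.
Taro keeps 55 and receives 7.3 × 165 × 3/32 = 112.92 from the canal-maintenance pool, for a payoff of 167.92.

167.92 labor-hours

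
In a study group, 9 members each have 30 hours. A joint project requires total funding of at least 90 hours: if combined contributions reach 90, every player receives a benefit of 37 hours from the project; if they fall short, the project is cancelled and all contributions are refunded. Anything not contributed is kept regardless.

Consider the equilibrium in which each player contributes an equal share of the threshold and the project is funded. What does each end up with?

Equal share of the threshold: 90/9 = 10.
At this profile no one gains by cutting their contribution: any cut drops the total below 90, the project is cancelled, contributions are refunded, and the deviator ends with 30, which is less than 30 − 10 + 37 = 57. Contributing more than 10 just wastes the excess. So contributing exactly 10 is a best response.
Each player's payoff: 30 − 10 + 37 = 57.

57 hours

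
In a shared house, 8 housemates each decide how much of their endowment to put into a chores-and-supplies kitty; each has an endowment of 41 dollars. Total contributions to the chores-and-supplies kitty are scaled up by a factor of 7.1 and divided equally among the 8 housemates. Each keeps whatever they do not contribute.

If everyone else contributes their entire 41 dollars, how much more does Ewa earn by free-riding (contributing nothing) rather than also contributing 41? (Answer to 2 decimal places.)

4.61 dollars

Switching from a contribution of 41 to 0 lets Ewa keep an extra 41 dollars, but lowers the chores-and-supplies kitty by 41, which costs Ewa their own share of that drop: 7.1/8 × 41 = 36.39.
Net gain = 41 − 36.39 = 4.61. The private return per contributed unit (0.8875) is below 1, so free-riding is indeed the best response regardless of what the others do.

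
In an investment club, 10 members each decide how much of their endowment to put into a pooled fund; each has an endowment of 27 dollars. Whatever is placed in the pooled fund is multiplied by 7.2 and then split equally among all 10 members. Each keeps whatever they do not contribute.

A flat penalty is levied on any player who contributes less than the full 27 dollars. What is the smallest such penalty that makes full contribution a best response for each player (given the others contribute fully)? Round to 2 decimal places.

Given the others contribute fully, the best deviation is to contribute 0 (any partial contribution still incurs the fine and gives up units whose private return 0.7200 is below 1).
Deviating from 27 to 0 saves 27 dollars but forfeits the deviator's share of the drop in the pooled fund: 7.2/10 × 27 = 19.44.
So the deviation gain is 27 − 19.44 = 7.56, and the fine must be at least 7.56 dollars to wipe it out.

7.56 dollars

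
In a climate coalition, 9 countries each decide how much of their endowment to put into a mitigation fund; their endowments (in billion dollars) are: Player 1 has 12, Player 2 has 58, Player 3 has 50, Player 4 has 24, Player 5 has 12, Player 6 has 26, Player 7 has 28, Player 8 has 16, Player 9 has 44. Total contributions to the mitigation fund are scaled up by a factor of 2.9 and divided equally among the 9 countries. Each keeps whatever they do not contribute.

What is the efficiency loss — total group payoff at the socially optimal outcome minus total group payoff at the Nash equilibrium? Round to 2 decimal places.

The private return per contributed unit is 2.9/9 = 0.3222 < 1 for every player regardless of endowment, so the Nash equilibrium is zero contribution and the group total is Σ E_j = 12 + 58 + 50 + 24 + 12 + 26 + 28 + 16 + 44 = 270.
Each contributed unit returns 2.900 to the group, so the social optimum is full contribution by everyone: group total = 2.900 × 270 = 783.00.
Efficiency loss = (2.900 − 1) × 270 = 513.00.

513.00 billion dollars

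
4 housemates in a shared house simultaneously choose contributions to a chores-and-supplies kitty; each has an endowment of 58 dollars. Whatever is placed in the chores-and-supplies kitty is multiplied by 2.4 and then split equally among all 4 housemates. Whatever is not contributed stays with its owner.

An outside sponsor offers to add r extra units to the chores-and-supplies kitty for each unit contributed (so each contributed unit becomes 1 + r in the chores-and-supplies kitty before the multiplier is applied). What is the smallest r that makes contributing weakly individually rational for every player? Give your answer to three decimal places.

With matching at rate r, one contributed unit becomes (1 + r) in the chores-and-supplies kitty and returns 2.4 × (1 + r) / 4 to the contributor.
Setting this equal to 1: 1 + r = 4/2.4 = 1.6667.
So the minimum matching rate is r = 1.6667 − 1 = 0.667.

0.667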